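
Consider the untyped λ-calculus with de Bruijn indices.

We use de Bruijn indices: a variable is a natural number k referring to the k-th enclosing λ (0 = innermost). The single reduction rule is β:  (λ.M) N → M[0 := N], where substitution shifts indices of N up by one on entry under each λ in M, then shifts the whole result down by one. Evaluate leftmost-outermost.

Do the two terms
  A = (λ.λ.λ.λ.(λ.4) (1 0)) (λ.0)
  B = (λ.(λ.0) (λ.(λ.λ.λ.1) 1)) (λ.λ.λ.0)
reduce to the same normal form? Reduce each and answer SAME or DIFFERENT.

Term A:
  start: (λ.λ.λ.λ.(λ.4) (1 0)) (λ.0)
  [1] λ.λ.λ.(λ.λ.0) (1 0)
  [2] λ.λ.λ.λ.0

Term B:
  start: (λ.(λ.0) (λ.(λ.λ.λ.1) 1)) (λ.λ.λ.0)
  [1] (λ.0) (λ.(λ.λ.λ.1) (λ.λ.λ.0))
  [2] λ.(λ.λ.λ.1) (λ.λ.λ.0)
  [3] λ.λ.λ.1

Answer: DIFFERENT — A ⇓ λ.λ.λ.λ.0, B ⇓ λ.λ.λ.1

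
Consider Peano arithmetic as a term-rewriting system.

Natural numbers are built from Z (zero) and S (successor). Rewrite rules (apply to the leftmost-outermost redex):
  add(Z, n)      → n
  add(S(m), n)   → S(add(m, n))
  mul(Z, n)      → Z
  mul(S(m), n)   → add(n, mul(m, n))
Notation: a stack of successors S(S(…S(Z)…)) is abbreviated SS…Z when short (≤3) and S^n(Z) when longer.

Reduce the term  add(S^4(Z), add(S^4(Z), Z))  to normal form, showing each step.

  start: add(S^4(Z), add(S^4(Z), Z))
  step 1: S(add(SSSZ, add(S^4(Z), Z)))
  step 2: S(S(add(SSZ, add(S^4(Z), Z))))
  step 3: S(S(S(add(SZ, add(S^4(Z), Z)))))
  step 4: S(S(S(S(add(Z, add(S^4(Z), Z))))))
  step 5: S(S(S(S(add(S^4(Z), Z)))))
  step 6: S(S(S(S(S(add(SSSZ, Z))))))
  step 7: S(S(S(S(S(S(add(SSZ, Z)))))))
  step 8: S(S(S(S(S(S(S(add(SZ, Z))))))))
  step 9: S(S(S(S(S(S(S(S(add(Z, Z)))))))))
  step 10: S^8(Z)

Answer: normal form = S^8(Z)  (in 10 steps)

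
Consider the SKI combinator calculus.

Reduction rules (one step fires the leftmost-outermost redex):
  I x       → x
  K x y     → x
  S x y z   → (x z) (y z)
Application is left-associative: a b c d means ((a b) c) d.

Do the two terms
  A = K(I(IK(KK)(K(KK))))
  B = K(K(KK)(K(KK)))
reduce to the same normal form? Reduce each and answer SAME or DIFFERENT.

Answer: SAME — A ⇓ K(KK), B ⇓ K(KK)

Derivation:
Term A:
  start: K(I(IK(KK)(K(KK))))
  →1  K(IK(KK)(K(KK)))
  →2  K(K(KK)(K(KK)))
  →3  K(KK)

Term B:
  start: K(K(KK)(K(KK)))
  →1  K(KK)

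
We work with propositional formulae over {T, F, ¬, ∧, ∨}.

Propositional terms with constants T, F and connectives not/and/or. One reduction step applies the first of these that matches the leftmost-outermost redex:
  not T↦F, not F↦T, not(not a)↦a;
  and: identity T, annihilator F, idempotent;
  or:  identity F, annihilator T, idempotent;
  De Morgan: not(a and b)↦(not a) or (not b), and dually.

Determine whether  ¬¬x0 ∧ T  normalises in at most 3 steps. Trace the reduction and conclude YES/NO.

  start: ¬¬x0 ∧ T
  →1  ¬¬x0
  →2  x0

Answer: YES — reaches normal form x0 in 2 ≤ 3 steps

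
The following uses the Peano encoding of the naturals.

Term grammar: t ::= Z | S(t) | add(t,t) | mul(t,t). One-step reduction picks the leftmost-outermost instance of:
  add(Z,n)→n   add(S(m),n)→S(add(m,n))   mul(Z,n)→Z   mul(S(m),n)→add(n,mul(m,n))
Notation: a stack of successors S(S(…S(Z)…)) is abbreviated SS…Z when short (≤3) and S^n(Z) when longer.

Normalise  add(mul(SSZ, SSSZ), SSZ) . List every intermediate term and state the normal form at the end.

  start: add(mul(SSZ, SSSZ), SSZ)
  →1  add(add(SSSZ, mul(SZ, SSSZ)), SSZ)
  →2  add(S(add(SSZ, mul(SZ, SSSZ))), SSZ)
  →3  S(add(add(SSZ, mul(SZ, SSSZ)), SSZ))
  →4  S(add(S(add(SZ, mul(SZ, SSSZ))), SSZ))
  →5  S(S(add(add(SZ, mul(SZ, SSSZ)), SSZ)))
  →6  S(S(add(S(add(Z, mul(SZ, SSSZ))), SSZ)))
  →7  S(S(S(add(add(Z, mul(SZ, SSSZ)), SSZ))))
  →8  S(S(S(add(mul(SZ, SSSZ), SSZ))))
  →9  S(S(S(add(add(SSSZ, mul(Z, SSSZ)), SSZ))))
  →10  S(S(S(add(S(add(SSZ, mul(Z, SSSZ))), SSZ))))
  →11  S(S(S(S(add(add(SSZ, mul(Z, SSSZ)), SSZ)))))
  →12  S(S(S(S(add(S(add(SZ, mul(Z, SSSZ))), SSZ)))))
  →13  S(S(S(S(S(add(add(SZ, mul(Z, SSSZ)), SSZ))))))
  →14  S(S(S(S(S(add(S(add(Z, mul(Z, SSSZ))), SSZ))))))
  →15  S(S(S(S(S(S(add(add(Z, mul(Z, SSSZ)), SSZ)))))))
  →16  S(S(S(S(S(S(add(mul(Z, SSSZ), SSZ)))))))
  →17  S(S(S(S(S(S(add(Z, SSZ)))))))
  →18  S^8(Z)

Answer: normal form = S^8(Z)  (in 18 steps)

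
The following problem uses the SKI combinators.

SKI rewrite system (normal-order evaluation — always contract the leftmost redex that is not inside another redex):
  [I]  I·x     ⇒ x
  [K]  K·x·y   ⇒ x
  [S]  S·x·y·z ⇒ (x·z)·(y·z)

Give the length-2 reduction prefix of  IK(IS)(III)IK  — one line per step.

  start: IK(IS)(III)IK
  step 1: K(IS)(III)IK
  step 2: ISIK

Answer: after 2 steps: ISIK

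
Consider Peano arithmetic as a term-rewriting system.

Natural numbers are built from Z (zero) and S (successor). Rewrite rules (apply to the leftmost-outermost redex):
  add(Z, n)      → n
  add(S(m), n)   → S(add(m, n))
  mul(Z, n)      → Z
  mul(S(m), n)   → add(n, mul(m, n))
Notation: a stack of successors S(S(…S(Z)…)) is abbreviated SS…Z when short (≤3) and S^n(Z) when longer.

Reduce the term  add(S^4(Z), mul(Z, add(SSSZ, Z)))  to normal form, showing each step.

Answer: normal form = S^4(Z)  (in 6 steps)

Working:
  start: add(S^4(Z), mul(Z, add(SSSZ, Z)))
  step 1: S(add(SSSZ, mul(Z, add(SSSZ, Z))))
  step 2: S(S(add(SSZ, mul(Z, add(SSSZ, Z)))))
  step 3: S(S(S(add(SZ, mul(Z, add(SSSZ, Z))))))
  step 4: S(S(S(S(add(Z, mul(Z, add(SSSZ, Z)))))))
  step 5: S(S(S(S(mul(Z, add(SSSZ, Z))))))
  step 6: S^4(Z)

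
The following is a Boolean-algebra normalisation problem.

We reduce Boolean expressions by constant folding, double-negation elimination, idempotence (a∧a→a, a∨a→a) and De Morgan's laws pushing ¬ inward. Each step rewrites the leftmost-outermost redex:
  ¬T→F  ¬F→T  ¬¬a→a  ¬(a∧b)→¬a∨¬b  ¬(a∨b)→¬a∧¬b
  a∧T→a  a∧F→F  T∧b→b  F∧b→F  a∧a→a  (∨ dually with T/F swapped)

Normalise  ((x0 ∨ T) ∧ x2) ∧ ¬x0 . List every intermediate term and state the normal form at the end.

  start: ((x0 ∨ T) ∧ x2) ∧ ¬x0
  [1] (T ∧ x2) ∧ ¬x0
  [2] x2 ∧ ¬x0

Answer: normal form = x2 ∧ ¬x0  (in 2 steps)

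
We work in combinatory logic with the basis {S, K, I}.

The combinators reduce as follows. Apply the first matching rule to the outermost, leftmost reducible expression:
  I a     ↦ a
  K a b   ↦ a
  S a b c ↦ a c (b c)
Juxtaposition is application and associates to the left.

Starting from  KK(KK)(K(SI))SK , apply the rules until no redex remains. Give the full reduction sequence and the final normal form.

  start: KK(KK)(K(SI))SK
  →1  K(K(SI))SK
  →2  K(SI)K
  →3  SI

Answer: normal form = SI  (in 3 steps)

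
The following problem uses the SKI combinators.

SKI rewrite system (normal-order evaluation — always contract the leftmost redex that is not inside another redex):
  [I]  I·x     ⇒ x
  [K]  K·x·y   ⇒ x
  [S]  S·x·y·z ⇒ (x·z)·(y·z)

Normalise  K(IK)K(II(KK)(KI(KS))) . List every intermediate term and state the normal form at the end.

Answer: normal form = KK  (in 5 steps)

Derivation:
  start: K(IK)K(II(KK)(KI(KS)))
  step 1: IK(II(KK)(KI(KS)))
  step 2: K(II(KK)(KI(KS)))
  step 3: K(I(KK)(KI(KS)))
  step 4: K(KK(KI(KS)))
  step 5: KK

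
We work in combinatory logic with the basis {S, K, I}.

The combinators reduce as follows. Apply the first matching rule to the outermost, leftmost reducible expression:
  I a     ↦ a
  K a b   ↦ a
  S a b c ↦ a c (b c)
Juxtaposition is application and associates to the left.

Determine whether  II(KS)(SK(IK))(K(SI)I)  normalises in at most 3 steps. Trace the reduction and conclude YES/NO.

Answer: NO — after 3 steps the term is S(K(SI)I), not yet normal

Reduction:
  start: II(KS)(SK(IK))(K(SI)I)
  →1  I(KS)(SK(IK))(K(SI)I)
  →2  KS(SK(IK))(K(SI)I)
  →3  S(K(SI)I)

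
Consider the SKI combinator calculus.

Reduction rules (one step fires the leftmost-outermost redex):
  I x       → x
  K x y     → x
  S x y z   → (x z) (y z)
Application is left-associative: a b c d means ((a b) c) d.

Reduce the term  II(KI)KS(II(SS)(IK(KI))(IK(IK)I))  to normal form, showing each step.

Answer: normal form = S(SK(KI))  (in 12 steps)

Derivation:
  start: II(KI)KS(II(SS)(IK(KI))(IK(IK)I))
  step 1: I(KI)KS(II(SS)(IK(KI))(IK(IK)I))
  step 2: KIKS(II(SS)(IK(KI))(IK(IK)I))
  step 3: IS(II(SS)(IK(KI))(IK(IK)I))
  step 4: S(II(SS)(IK(KI))(IK(IK)I))
  step 5: S(I(SS)(IK(KI))(IK(IK)I))
  step 6: S(SS(IK(KI))(IK(IK)I))
  step 7: S(S(IK(IK)I)(IK(KI)(IK(IK)I)))
  step 8: S(S(K(IK)I)(IK(KI)(IK(IK)I)))
  step 9: S(S(IK)(IK(KI)(IK(IK)I)))
  step 10: S(SK(IK(KI)(IK(IK)I)))
  step 11: S(SK(K(KI)(IK(IK)I)))
  step 12: S(SK(KI))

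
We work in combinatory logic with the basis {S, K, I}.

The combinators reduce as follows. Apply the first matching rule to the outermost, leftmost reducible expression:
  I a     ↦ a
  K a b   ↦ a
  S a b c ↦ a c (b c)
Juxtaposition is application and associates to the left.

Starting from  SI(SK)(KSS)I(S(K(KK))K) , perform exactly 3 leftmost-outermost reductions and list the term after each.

Answer: after 3 steps: S(SK(KSS))I(S(K(KK))K)

Derivation:
  start: SI(SK)(KSS)I(S(K(KK))K)
  →1  I(KSS)(SK(KSS))I(S(K(KK))K)
  →2  KSS(SK(KSS))I(S(K(KK))K)
  →3  S(SK(KSS))I(S(K(KK))K)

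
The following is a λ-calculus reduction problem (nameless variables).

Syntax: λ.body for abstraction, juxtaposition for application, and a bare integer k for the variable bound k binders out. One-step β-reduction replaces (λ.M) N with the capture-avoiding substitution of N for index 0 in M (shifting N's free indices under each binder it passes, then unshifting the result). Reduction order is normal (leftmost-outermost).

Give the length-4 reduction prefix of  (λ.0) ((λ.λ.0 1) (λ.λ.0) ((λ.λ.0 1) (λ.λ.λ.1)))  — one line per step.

Answer: after 4 steps: (λ.0 (λ.λ.λ.1)) (λ.λ.0)

Derivation:
  start: (λ.0) ((λ.λ.0 1) (λ.λ.0) ((λ.λ.0 1) (λ.λ.λ.1)))
  [1] (λ.λ.0 1) (λ.λ.0) ((λ.λ.0 1) (λ.λ.λ.1))
  [2] (λ.0 (λ.λ.0)) ((λ.λ.0 1) (λ.λ.λ.1))
  [3] (λ.λ.0 1) (λ.λ.λ.1) (λ.λ.0)
  [4] (λ.0 (λ.λ.λ.1)) (λ.λ.0)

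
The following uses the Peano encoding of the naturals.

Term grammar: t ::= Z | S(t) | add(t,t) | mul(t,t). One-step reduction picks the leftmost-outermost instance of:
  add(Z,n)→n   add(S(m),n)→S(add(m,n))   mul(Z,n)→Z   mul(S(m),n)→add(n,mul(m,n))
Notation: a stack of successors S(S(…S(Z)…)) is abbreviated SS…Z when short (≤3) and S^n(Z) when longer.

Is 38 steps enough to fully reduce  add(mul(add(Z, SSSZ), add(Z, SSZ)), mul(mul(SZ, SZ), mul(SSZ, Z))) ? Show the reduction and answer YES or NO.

Answer: YES — reaches normal form S^6(Z) in 36 ≤ 38 steps

Reduction:
  start: add(mul(add(Z, SSSZ), add(Z, SSZ)), mul(mul(SZ, SZ), mul(SSZ, Z)))
  step 1: add(mul(SSSZ, add(Z, SSZ)), mul(mul(SZ, SZ), mul(SSZ, Z)))
  step 2: add(add(add(Z, SSZ), mul(SSZ, add(Z, SSZ))), mul(mul(SZ, SZ), mul(SSZ, Z)))
  step 3: add(add(SSZ, mul(SSZ, add(Z, SSZ))), mul(mul(SZ, SZ), mul(SSZ, Z)))
  step 4: add(S(add(SZ, mul(SSZ, add(Z, SSZ)))), mul(mul(SZ, SZ), mul(SSZ, Z)))
  step 5: S(add(add(SZ, mul(SSZ, add(Z, SSZ))), mul(mul(SZ, SZ), mul(SSZ, Z))))
  step 6: S(add(S(add(Z, mul(SSZ, add(Z, SSZ)))), mul(mul(SZ, SZ), mul(SSZ, Z))))
  step 7: S(S(add(add(Z, mul(SSZ, add(Z, SSZ))), mul(mul(SZ, SZ), mul(SSZ, Z)))))
  step 8: S(S(add(mul(SSZ, add(Z, SSZ)), mul(mul(SZ, SZ), mul(SSZ, Z)))))
  step 9: S(S(add(add(add(Z, SSZ), mul(SZ, add(Z, SSZ))), mul(mul(SZ, SZ), mul(SSZ, Z)))))
  step 10: S(S(add(add(SSZ, mul(SZ, add(Z, SSZ))), mul(mul(SZ, SZ), mul(SSZ, Z)))))
  step 11: S(S(add(S(add(SZ, mul(SZ, add(Z, SSZ)))), mul(mul(SZ, SZ), mul(SSZ, Z)))))
  step 12: S(S(S(add(add(SZ, mul(SZ, add(Z, SSZ))), mul(mul(SZ, SZ), mul(SSZ, Z))))))
  step 13: S(S(S(add(S(add(Z, mul(SZ, add(Z, SSZ)))), mul(mul(SZ, SZ), mul(SSZ, Z))))))
  step 14: S(S(S(S(add(add(Z, mul(SZ, add(Z, SSZ))), mul(mul(SZ, SZ), mul(SSZ, Z)))))))
  step 15: S(S(S(S(add(mul(SZ, add(Z, SSZ)), mul(mul(SZ, SZ), mul(SSZ, Z)))))))
  step 16: S(S(S(S(add(add(add(Z, SSZ), mul(Z, add(Z, SSZ))), mul(mul(SZ, SZ), mul(SSZ, Z)))))))
  step 17: S(S(S(S(add(add(SSZ, mul(Z, add(Z, SSZ))), mul(mul(SZ, SZ), mul(SSZ, Z)))))))
  step 18: S(S(S(S(add(S(add(SZ, mul(Z, add(Z, SSZ)))), mul(mul(SZ, SZ), mul(SSZ, Z)))))))
  step 19: S(S(S(S(S(add(add(SZ, mul(Z, add(Z, SSZ))), mul(mul(SZ, SZ), mul(SSZ, Z))))))))
  step 20: S(S(S(S(S(add(S(add(Z, mul(Z, add(Z, SSZ)))), mul(mul(SZ, SZ), mul(SSZ, Z))))))))
  step 21: S(S(S(S(S(S(add(add(Z, mul(Z, add(Z, SSZ))), mul(mul(SZ, SZ), mul(SSZ, Z)))))))))
  step 22: S(S(S(S(S(S(add(mul(Z, add(Z, SSZ)), mul(mul(SZ, SZ), mul(SSZ, Z)))))))))
  step 23: S(S(S(S(S(S(add(Z, mul(mul(SZ, SZ), mul(SSZ, Z)))))))))
  step 24: S(S(S(S(S(S(mul(mul(SZ, SZ), mul(SSZ, Z))))))))
  step 25: S(S(S(S(S(S(mul(add(SZ, mul(Z, SZ)), mul(SSZ, Z))))))))
  step 26: S(S(S(S(S(S(mul(S(add(Z, mul(Z, SZ))), mul(SSZ, Z))))))))
  step 27: S(S(S(S(S(S(add(mul(SSZ, Z), mul(add(Z, mul(Z, SZ)), mul(SSZ, Z)))))))))
  step 28: S(S(S(S(S(S(add(add(Z, mul(SZ, Z)), mul(add(Z, mul(Z, SZ)), mul(SSZ, Z)))))))))
  step 29: S(S(S(S(S(S(add(mul(SZ, Z), mul(add(Z, mul(Z, SZ)), mul(SSZ, Z)))))))))
  step 30: S(S(S(S(S(S(add(add(Z, mul(Z, Z)), mul(add(Z, mul(Z, SZ)), mul(SSZ, Z)))))))))
  step 31: S(S(S(S(S(S(add(mul(Z, Z), mul(add(Z, mul(Z, SZ)), mul(SSZ, Z)))))))))
  step 32: S(S(S(S(S(S(add(Z, mul(add(Z, mul(Z, SZ)), mul(SSZ, Z)))))))))
  step 33: S(S(S(S(S(S(mul(add(Z, mul(Z, SZ)), mul(SSZ, Z))))))))
  step 34: S(S(S(S(S(S(mul(mul(Z, SZ), mul(SSZ, Z))))))))
  step 35: S(S(S(S(S(S(mul(Z, mul(SSZ, Z))))))))
  step 36: S^6(Z)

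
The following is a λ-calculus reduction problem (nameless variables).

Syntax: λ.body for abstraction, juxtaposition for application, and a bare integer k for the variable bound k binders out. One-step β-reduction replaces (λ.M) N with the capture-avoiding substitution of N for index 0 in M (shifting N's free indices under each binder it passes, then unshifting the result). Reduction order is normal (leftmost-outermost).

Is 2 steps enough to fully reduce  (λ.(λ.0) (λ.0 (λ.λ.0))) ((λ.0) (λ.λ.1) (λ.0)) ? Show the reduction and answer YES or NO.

Answer: YES — reaches normal form λ.0 (λ.λ.0) in 2 ≤ 2 steps

Reduction:
  start: (λ.(λ.0) (λ.0 (λ.λ.0))) ((λ.0) (λ.λ.1) (λ.0))
  →1  (λ.0) (λ.0 (λ.λ.0))
  →2  λ.0 (λ.λ.0)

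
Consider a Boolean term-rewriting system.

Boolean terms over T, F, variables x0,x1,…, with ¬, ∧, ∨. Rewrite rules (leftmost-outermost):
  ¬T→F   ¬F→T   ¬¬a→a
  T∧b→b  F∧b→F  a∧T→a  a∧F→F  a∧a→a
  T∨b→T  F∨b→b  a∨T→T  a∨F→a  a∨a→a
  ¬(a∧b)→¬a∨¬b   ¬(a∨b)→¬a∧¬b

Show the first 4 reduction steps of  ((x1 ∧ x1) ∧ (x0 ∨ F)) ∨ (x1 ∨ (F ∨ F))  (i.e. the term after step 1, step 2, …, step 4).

Answer: after 4 steps: (x1 ∧ x0) ∨ x1

Working:
  start: ((x1 ∧ x1) ∧ (x0 ∨ F)) ∨ (x1 ∨ (F ∨ F))
  step 1: (x1 ∧ (x0 ∨ F)) ∨ (x1 ∨ (F ∨ F))
  step 2: (x1 ∧ x0) ∨ (x1 ∨ (F ∨ F))
  step 3: (x1 ∧ x0) ∨ (x1 ∨ F)
  step 4: (x1 ∧ x0) ∨ x1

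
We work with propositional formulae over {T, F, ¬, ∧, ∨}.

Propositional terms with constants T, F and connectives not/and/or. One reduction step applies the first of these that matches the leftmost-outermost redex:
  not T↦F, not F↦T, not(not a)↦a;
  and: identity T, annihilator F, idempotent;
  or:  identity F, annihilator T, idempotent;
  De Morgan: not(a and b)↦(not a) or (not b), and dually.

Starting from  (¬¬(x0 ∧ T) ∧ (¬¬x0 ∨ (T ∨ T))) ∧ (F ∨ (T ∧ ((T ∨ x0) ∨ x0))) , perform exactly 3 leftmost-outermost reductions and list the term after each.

Answer: after 3 steps: (x0 ∧ (x0 ∨ (T ∨ T))) ∧ (F ∨ (T ∧ ((T ∨ x0) ∨ x0)))

Derivation:
  start: (¬¬(x0 ∧ T) ∧ (¬¬x0 ∨ (T ∨ T))) ∧ (F ∨ (T ∧ ((T ∨ x0) ∨ x0)))
  [1] ((x0 ∧ T) ∧ (¬¬x0 ∨ (T ∨ T))) ∧ (F ∨ (T ∧ ((T ∨ x0) ∨ x0)))
  [2] (x0 ∧ (¬¬x0 ∨ (T ∨ T))) ∧ (F ∨ (T ∧ ((T ∨ x0) ∨ x0)))
  [3] (x0 ∧ (x0 ∨ (T ∨ T))) ∧ (F ∨ (T ∧ ((T ∨ x0) ∨ x0)))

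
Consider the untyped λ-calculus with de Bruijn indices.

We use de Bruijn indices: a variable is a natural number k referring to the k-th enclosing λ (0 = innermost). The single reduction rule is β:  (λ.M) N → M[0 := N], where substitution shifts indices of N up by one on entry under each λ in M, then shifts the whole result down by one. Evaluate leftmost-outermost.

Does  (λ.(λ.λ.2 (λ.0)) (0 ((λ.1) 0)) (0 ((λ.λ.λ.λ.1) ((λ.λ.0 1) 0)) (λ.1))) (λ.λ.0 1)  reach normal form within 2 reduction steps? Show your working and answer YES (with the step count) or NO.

  start: (λ.(λ.λ.2 (λ.0)) (0 ((λ.1) 0)) (0 ((λ.λ.λ.λ.1) ((λ.λ.0 1) 0)) (λ.1))) (λ.λ.0 1)
  →1  (λ.λ.(λ.λ.0 1) (λ.0)) ((λ.λ.0 1) ((λ.λ.λ.0 1) (λ.λ.0 1))) ((λ.λ.0 1) ((λ.λ.λ.λ.1) ((λ.λ.0 1) (λ.λ.0 1))) (λ.λ.λ.0 1))
  →2  (λ.(λ.λ.0 1) (λ.0)) ((λ.λ.0 1) ((λ.λ.λ.λ.1) ((λ.λ.0 1) (λ.λ.0 1))) (λ.λ.λ.0 1))

Answer: NO — after 2 steps the term is (λ.(λ.λ.0 1) (λ.0)) ((λ.λ.0 1) ((λ.λ.λ.λ.1) ((λ.λ.0 1) (λ.λ.0 1))) (λ.λ.λ.0 1)), not yet normal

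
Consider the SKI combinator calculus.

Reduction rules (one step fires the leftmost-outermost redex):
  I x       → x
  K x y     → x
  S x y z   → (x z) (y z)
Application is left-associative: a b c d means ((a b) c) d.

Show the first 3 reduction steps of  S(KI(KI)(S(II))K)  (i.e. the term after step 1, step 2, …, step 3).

Answer: after 3 steps: S(SIK)

Derivation:
  start: S(KI(KI)(S(II))K)
  →1  S(I(S(II))K)
  →2  S(S(II)K)
  →3  S(SIK)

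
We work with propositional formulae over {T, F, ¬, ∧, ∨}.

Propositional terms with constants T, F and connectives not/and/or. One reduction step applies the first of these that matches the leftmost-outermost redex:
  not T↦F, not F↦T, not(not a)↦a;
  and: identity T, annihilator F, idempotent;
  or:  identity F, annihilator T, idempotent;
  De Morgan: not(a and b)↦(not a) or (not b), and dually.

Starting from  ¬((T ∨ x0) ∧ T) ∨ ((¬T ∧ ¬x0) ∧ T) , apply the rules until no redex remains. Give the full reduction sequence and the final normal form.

Answer: normal form = F  (in 10 steps)

Reduction:
  start: ¬((T ∨ x0) ∧ T) ∨ ((¬T ∧ ¬x0) ∧ T)
  [1] (¬(T ∨ x0) ∨ ¬T) ∨ ((¬T ∧ ¬x0) ∧ T)
  [2] ((¬T ∧ ¬x0) ∨ ¬T) ∨ ((¬T ∧ ¬x0) ∧ T)
  [3] ((F ∧ ¬x0) ∨ ¬T) ∨ ((¬T ∧ ¬x0) ∧ T)
  [4] (F ∨ ¬T) ∨ ((¬T ∧ ¬x0) ∧ T)
  [5] ¬T ∨ ((¬T ∧ ¬x0) ∧ T)
  [6] F ∨ ((¬T ∧ ¬x0) ∧ T)
  [7] (¬T ∧ ¬x0) ∧ T
  [8] ¬T ∧ ¬x0
  [9] F ∧ ¬x0
  [10] F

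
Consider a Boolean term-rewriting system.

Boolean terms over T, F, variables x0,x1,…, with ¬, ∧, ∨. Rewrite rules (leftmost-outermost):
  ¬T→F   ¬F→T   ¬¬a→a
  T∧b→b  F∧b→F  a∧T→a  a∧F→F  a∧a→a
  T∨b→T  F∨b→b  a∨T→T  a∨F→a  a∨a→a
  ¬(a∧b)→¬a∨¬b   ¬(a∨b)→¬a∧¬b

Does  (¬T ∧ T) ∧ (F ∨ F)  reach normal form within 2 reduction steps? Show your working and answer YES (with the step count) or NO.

Answer: NO — after 2 steps the term is F ∧ (F ∨ F), not yet normal

Reduction:
  start: (¬T ∧ T) ∧ (F ∨ F)
  [1] ¬T ∧ (F ∨ F)
  [2] F ∧ (F ∨ F)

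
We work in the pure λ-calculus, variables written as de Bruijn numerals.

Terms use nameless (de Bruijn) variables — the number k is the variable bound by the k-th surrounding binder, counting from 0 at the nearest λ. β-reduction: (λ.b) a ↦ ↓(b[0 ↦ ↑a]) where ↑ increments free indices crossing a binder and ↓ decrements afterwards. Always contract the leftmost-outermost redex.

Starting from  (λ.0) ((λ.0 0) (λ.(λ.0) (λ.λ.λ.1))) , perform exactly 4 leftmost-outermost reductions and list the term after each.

  start: (λ.0) ((λ.0 0) (λ.(λ.0) (λ.λ.λ.1)))
  →1  (λ.0 0) (λ.(λ.0) (λ.λ.λ.1))
  →2  (λ.(λ.0) (λ.λ.λ.1)) (λ.(λ.0) (λ.λ.λ.1))
  →3  (λ.0) (λ.λ.λ.1)
  →4  λ.λ.λ.1

Answer: after 4 steps: λ.λ.λ.1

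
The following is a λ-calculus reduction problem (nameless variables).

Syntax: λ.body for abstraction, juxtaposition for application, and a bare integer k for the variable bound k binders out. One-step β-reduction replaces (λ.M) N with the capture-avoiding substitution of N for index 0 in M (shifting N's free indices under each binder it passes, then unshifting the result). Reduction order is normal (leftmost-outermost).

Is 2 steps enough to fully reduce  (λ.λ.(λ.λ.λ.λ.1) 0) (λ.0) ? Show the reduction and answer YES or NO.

Answer: YES — reaches normal form λ.λ.λ.λ.1 in 2 ≤ 2 steps

Working:
  start: (λ.λ.(λ.λ.λ.λ.1) 0) (λ.0)
  →1  λ.(λ.λ.λ.λ.1) 0
  →2  λ.λ.λ.λ.1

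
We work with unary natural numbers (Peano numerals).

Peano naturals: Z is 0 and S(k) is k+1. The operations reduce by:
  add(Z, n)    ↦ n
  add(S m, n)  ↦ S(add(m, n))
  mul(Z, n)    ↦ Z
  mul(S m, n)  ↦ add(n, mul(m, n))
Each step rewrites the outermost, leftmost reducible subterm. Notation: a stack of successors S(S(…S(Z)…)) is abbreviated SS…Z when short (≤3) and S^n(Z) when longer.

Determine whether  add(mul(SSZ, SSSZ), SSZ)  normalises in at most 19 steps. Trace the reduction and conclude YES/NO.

Answer: YES — reaches normal form S^8(Z) in 18 ≤ 19 steps

Derivation:
  start: add(mul(SSZ, SSSZ), SSZ)
  →1  add(add(SSSZ, mul(SZ, SSSZ)), SSZ)
  →2  add(S(add(SSZ, mul(SZ, SSSZ))), SSZ)
  →3  S(add(add(SSZ, mul(SZ, SSSZ)), SSZ))
  →4  S(add(S(add(SZ, mul(SZ, SSSZ))), SSZ))
  →5  S(S(add(add(SZ, mul(SZ, SSSZ)), SSZ)))
  →6  S(S(add(S(add(Z, mul(SZ, SSSZ))), SSZ)))
  →7  S(S(S(add(add(Z, mul(SZ, SSSZ)), SSZ))))
  →8  S(S(S(add(mul(SZ, SSSZ), SSZ))))
  →9  S(S(S(add(add(SSSZ, mul(Z, SSSZ)), SSZ))))
  →10  S(S(S(add(S(add(SSZ, mul(Z, SSSZ))), SSZ))))
  →11  S(S(S(S(add(add(SSZ, mul(Z, SSSZ)), SSZ)))))
  →12  S(S(S(S(add(S(add(SZ, mul(Z, SSSZ))), SSZ)))))
  →13  S(S(S(S(S(add(add(SZ, mul(Z, SSSZ)), SSZ))))))
  →14  S(S(S(S(S(add(S(add(Z, mul(Z, SSSZ))), SSZ))))))
  →15  S(S(S(S(S(S(add(add(Z, mul(Z, SSSZ)), SSZ)))))))
  →16  S(S(S(S(S(S(add(mul(Z, SSSZ), SSZ)))))))
  →17  S(S(S(S(S(S(add(Z, SSZ)))))))
  →18  S^8(Z)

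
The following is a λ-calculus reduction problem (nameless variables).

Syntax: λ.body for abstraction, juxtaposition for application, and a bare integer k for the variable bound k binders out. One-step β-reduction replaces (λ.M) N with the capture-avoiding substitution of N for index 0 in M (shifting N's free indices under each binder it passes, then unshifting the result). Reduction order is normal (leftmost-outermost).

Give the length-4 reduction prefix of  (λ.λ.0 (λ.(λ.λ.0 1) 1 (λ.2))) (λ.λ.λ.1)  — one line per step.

Answer: after 4 steps: λ.0 (λ.1)

Working:
  start: (λ.λ.0 (λ.(λ.λ.0 1) 1 (λ.2))) (λ.λ.λ.1)
  →1  λ.0 (λ.(λ.λ.0 1) 1 (λ.2))
  →2  λ.0 (λ.(λ.0 2) (λ.2))
  →3  λ.0 (λ.(λ.2) 1)
  →4  λ.0 (λ.1)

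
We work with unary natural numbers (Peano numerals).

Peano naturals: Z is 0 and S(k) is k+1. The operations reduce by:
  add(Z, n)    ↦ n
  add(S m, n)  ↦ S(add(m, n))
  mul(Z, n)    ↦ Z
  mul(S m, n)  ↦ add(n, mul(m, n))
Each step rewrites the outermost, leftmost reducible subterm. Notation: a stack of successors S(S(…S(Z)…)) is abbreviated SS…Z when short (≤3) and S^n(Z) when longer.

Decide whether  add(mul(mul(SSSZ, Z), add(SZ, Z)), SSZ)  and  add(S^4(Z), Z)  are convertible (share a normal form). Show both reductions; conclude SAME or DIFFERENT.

Term A:
  start: add(mul(mul(SSSZ, Z), add(SZ, Z)), SSZ)
  step 1: add(mul(add(Z, mul(SSZ, Z)), add(SZ, Z)), SSZ)
  step 2: add(mul(mul(SSZ, Z), add(SZ, Z)), SSZ)
  step 3: add(mul(add(Z, mul(SZ, Z)), add(SZ, Z)), SSZ)
  step 4: add(mul(mul(SZ, Z), add(SZ, Z)), SSZ)
  step 5: add(mul(add(Z, mul(Z, Z)), add(SZ, Z)), SSZ)
  step 6: add(mul(mul(Z, Z), add(SZ, Z)), SSZ)
  step 7: add(mul(Z, add(SZ, Z)), SSZ)
  step 8: add(Z, SSZ)
  step 9: SSZ

Term B:
  start: add(S^4(Z), Z)
  step 1: S(add(SSSZ, Z))
  step 2: S(S(add(SSZ, Z)))
  step 3: S(S(S(add(SZ, Z))))
  step 4: S(S(S(S(add(Z, Z)))))
  step 5: S^4(Z)

Answer: DIFFERENT — A ⇓ SSZ, B ⇓ S^4(Z)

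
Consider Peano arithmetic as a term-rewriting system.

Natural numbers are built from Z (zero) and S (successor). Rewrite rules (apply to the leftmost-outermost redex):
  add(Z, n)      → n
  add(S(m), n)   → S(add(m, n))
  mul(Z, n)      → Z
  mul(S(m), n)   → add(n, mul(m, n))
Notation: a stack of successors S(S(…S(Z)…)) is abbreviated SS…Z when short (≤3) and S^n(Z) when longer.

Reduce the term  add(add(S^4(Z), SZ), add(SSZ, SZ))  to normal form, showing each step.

  start: add(add(S^4(Z), SZ), add(SSZ, SZ))
  step 1: add(S(add(SSSZ, SZ)), add(SSZ, SZ))
  step 2: S(add(add(SSSZ, SZ), add(SSZ, SZ)))
  step 3: S(add(S(add(SSZ, SZ)), add(SSZ, SZ)))
  step 4: S(S(add(add(SSZ, SZ), add(SSZ, SZ))))
  step 5: S(S(add(S(add(SZ, SZ)), add(SSZ, SZ))))
  step 6: S(S(S(add(add(SZ, SZ), add(SSZ, SZ)))))
  step 7: S(S(S(add(S(add(Z, SZ)), add(SSZ, SZ)))))
  step 8: S(S(S(S(add(add(Z, SZ), add(SSZ, SZ))))))
  step 9: S(S(S(S(add(SZ, add(SSZ, SZ))))))
  step 10: S(S(S(S(S(add(Z, add(SSZ, SZ)))))))
  step 11: S(S(S(S(S(add(SSZ, SZ))))))
  step 12: S(S(S(S(S(S(add(SZ, SZ)))))))
  step 13: S(S(S(S(S(S(S(add(Z, SZ))))))))
  step 14: S^8(Z)

Answer: normal form = S^8(Z)  (in 14 steps)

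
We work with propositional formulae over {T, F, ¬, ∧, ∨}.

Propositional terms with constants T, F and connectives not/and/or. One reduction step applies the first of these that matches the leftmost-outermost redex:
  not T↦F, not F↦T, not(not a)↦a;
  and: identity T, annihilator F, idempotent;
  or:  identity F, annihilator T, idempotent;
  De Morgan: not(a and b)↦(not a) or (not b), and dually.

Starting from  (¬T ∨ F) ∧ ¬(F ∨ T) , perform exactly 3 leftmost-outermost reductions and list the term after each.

  start: (¬T ∨ F) ∧ ¬(F ∨ T)
  step 1: ¬T ∧ ¬(F ∨ T)
  step 2: F ∧ ¬(F ∨ T)
  step 3: F

Answer: after 3 steps: F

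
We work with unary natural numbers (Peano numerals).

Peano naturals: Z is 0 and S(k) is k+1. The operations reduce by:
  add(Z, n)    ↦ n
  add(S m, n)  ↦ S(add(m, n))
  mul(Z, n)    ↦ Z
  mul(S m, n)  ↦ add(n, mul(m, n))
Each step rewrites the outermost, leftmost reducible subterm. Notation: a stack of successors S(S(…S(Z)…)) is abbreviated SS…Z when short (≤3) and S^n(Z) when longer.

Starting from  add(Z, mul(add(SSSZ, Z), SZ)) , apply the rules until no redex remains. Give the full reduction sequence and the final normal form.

  start: add(Z, mul(add(SSSZ, Z), SZ))
  step 1: mul(add(SSSZ, Z), SZ)
  step 2: mul(S(add(SSZ, Z)), SZ)
  step 3: add(SZ, mul(add(SSZ, Z), SZ))
  step 4: S(add(Z, mul(add(SSZ, Z), SZ)))
  step 5: S(mul(add(SSZ, Z), SZ))
  step 6: S(mul(S(add(SZ, Z)), SZ))
  step 7: S(add(SZ, mul(add(SZ, Z), SZ)))
  step 8: S(S(add(Z, mul(add(SZ, Z), SZ))))
  step 9: S(S(mul(add(SZ, Z), SZ)))
  step 10: S(S(mul(S(add(Z, Z)), SZ)))
  step 11: S(S(add(SZ, mul(add(Z, Z), SZ))))
  step 12: S(S(S(add(Z, mul(add(Z, Z), SZ)))))
  step 13: S(S(S(mul(add(Z, Z), SZ))))
  step 14: S(S(S(mul(Z, SZ))))
  step 15: SSSZ

Answer: normal form = SSSZ  (in 15 steps)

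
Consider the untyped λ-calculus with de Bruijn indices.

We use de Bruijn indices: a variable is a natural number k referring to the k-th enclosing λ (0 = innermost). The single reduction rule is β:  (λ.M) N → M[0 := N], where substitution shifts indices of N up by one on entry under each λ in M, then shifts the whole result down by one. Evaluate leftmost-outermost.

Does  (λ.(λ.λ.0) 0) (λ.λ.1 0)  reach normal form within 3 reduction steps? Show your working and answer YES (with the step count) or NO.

Answer: YES — reaches normal form λ.0 in 2 ≤ 3 steps

Working:
  start: (λ.(λ.λ.0) 0) (λ.λ.1 0)
  step 1: (λ.λ.0) (λ.λ.1 0)
  step 2: λ.0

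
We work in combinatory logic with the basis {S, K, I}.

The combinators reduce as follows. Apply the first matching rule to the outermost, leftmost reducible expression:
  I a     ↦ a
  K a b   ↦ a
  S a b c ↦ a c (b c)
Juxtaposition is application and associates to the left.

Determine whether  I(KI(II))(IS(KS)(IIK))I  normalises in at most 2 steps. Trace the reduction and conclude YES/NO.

Answer: NO — after 2 steps the term is I(IS(KS)(IIK))I, not yet normal

Working:
  start: I(KI(II))(IS(KS)(IIK))I
  step 1: KI(II)(IS(KS)(IIK))I
  step 2: I(IS(KS)(IIK))I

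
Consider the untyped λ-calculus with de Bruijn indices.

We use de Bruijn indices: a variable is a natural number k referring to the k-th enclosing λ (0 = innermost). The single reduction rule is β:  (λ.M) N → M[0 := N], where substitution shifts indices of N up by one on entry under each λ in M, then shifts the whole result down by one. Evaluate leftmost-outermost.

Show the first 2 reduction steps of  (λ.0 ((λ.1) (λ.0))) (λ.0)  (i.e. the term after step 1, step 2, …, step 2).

  start: (λ.0 ((λ.1) (λ.0))) (λ.0)
  →1  (λ.0) ((λ.λ.0) (λ.0))
  →2  (λ.λ.0) (λ.0)

Answer: after 2 steps: (λ.λ.0) (λ.0)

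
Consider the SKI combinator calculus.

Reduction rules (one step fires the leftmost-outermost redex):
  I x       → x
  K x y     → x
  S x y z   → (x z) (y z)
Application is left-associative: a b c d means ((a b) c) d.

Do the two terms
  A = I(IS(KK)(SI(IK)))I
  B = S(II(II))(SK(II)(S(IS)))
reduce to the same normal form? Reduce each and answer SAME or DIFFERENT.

Term A:
  start: I(IS(KK)(SI(IK)))I
  step 1: IS(KK)(SI(IK))I
  step 2: S(KK)(SI(IK))I
  step 3: KKI(SI(IK)I)
  step 4: K(SI(IK)I)
  step 5: K(II(IKI))
  step 6: K(I(IKI))
  step 7: K(IKI)
  step 8: K(KI)

Term B:
  start: S(II(II))(SK(II)(S(IS)))
  step 1: S(I(II))(SK(II)(S(IS)))
  step 2: S(II)(SK(II)(S(IS)))
  step 3: SI(SK(II)(S(IS)))
  step 4: SI(K(S(IS))(II(S(IS))))
  step 5: SI(S(IS))
  step 6: SI(SS)

Answer: DIFFERENT — A ⇓ K(KI), B ⇓ SI(SS)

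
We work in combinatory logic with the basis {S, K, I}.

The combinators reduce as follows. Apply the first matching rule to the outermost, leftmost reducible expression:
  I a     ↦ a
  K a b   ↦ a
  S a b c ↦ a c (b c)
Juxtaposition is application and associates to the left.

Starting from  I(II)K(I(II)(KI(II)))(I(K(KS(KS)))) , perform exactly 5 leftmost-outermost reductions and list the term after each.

  start: I(II)K(I(II)(KI(II)))(I(K(KS(KS))))
  [1] IIK(I(II)(KI(II)))(I(K(KS(KS))))
  [2] IK(I(II)(KI(II)))(I(K(KS(KS))))
  [3] K(I(II)(KI(II)))(I(K(KS(KS))))
  [4] I(II)(KI(II))
  [5] II(KI(II))

Answer: after 5 steps: II(KI(II))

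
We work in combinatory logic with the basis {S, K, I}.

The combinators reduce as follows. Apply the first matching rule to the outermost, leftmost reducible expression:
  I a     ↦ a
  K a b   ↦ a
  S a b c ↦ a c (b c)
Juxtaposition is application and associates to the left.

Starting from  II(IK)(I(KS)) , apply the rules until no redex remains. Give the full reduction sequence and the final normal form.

  start: II(IK)(I(KS))
  [1] I(IK)(I(KS))
  [2] IK(I(KS))
  [3] K(I(KS))
  [4] K(KS)

Answer: normal form = K(KS)  (in 4 steps)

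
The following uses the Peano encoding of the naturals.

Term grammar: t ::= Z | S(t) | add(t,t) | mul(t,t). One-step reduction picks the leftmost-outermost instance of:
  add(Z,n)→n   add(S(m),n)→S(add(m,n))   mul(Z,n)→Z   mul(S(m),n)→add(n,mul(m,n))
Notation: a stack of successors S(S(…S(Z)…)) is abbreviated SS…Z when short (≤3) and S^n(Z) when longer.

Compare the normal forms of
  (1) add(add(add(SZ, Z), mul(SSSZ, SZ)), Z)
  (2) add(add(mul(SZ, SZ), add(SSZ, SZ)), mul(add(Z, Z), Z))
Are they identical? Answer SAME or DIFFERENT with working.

Term A:
  start: add(add(add(SZ, Z), mul(SSSZ, SZ)), Z)
  [1] add(add(S(add(Z, Z)), mul(SSSZ, SZ)), Z)
  [2] add(S(add(add(Z, Z), mul(SSSZ, SZ))), Z)
  [3] S(add(add(add(Z, Z), mul(SSSZ, SZ)), Z))
  [4] S(add(add(Z, mul(SSSZ, SZ)), Z))
  [5] S(add(mul(SSSZ, SZ), Z))
  [6] S(add(add(SZ, mul(SSZ, SZ)), Z))
  [7] S(add(S(add(Z, mul(SSZ, SZ))), Z))
  [8] S(S(add(add(Z, mul(SSZ, SZ)), Z)))
  [9] S(S(add(mul(SSZ, SZ), Z)))
  [10] S(S(add(add(SZ, mul(SZ, SZ)), Z)))
  [11] S(S(add(S(add(Z, mul(SZ, SZ))), Z)))
  [12] S(S(S(add(add(Z, mul(SZ, SZ)), Z))))
  [13] S(S(S(add(mul(SZ, SZ), Z))))
  [14] S(S(S(add(add(SZ, mul(Z, SZ)), Z))))
  [15] S(S(S(add(S(add(Z, mul(Z, SZ))), Z))))
  [16] S(S(S(S(add(add(Z, mul(Z, SZ)), Z)))))
  [17] S(S(S(S(add(mul(Z, SZ), Z)))))
  [18] S(S(S(S(add(Z, Z)))))
  [19] S^4(Z)

Term B:
  start: add(add(mul(SZ, SZ), add(SSZ, SZ)), mul(add(Z, Z), Z))
  [1] add(add(add(SZ, mul(Z, SZ)), add(SSZ, SZ)), mul(add(Z, Z), Z))
  [2] add(add(S(add(Z, mul(Z, SZ))), add(SSZ, SZ)), mul(add(Z, Z), Z))
  [3] add(S(add(add(Z, mul(Z, SZ)), add(SSZ, SZ))), mul(add(Z, Z), Z))
  [4] S(add(add(add(Z, mul(Z, SZ)), add(SSZ, SZ)), mul(add(Z, Z), Z)))
  [5] S(add(add(mul(Z, SZ), add(SSZ, SZ)), mul(add(Z, Z), Z)))
  [6] S(add(add(Z, add(SSZ, SZ)), mul(add(Z, Z), Z)))
  [7] S(add(add(SSZ, SZ), mul(add(Z, Z), Z)))
  [8] S(add(S(add(SZ, SZ)), mul(add(Z, Z), Z)))
  [9] S(S(add(add(SZ, SZ), mul(add(Z, Z), Z))))
  [10] S(S(add(S(add(Z, SZ)), mul(add(Z, Z), Z))))
  [11] S(S(S(add(add(Z, SZ), mul(add(Z, Z), Z)))))
  [12] S(S(S(add(SZ, mul(add(Z, Z), Z)))))
  [13] S(S(S(S(add(Z, mul(add(Z, Z), Z))))))
  [14] S(S(S(S(mul(add(Z, Z), Z)))))
  [15] S(S(S(S(mul(Z, Z)))))
  [16] S^4(Z)

Answer: SAME — A ⇓ S^4(Z), B ⇓ S^4(Z)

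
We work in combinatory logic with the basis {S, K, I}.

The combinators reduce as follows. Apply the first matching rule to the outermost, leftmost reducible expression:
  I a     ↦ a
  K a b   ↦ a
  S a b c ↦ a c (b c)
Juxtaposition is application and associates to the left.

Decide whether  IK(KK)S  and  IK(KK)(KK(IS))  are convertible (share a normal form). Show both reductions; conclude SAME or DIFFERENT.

Term A:
  start: IK(KK)S
  step 1: K(KK)S
  step 2: KK

Term B:
  start: IK(KK)(KK(IS))
  step 1: K(KK)(KK(IS))
  step 2: KK

Answer: SAME — A ⇓ KK, B ⇓ KK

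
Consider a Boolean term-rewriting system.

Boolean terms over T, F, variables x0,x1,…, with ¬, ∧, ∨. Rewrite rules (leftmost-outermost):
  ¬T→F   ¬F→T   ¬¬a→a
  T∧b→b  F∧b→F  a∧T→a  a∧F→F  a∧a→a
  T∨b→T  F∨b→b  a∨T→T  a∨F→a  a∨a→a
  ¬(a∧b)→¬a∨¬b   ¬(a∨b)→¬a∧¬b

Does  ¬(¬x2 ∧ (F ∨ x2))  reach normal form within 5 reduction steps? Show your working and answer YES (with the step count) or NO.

  start: ¬(¬x2 ∧ (F ∨ x2))
  step 1: ¬¬x2 ∨ ¬(F ∨ x2)
  step 2: x2 ∨ ¬(F ∨ x2)
  step 3: x2 ∨ (¬F ∧ ¬x2)
  step 4: x2 ∨ (T ∧ ¬x2)
  step 5: x2 ∨ ¬x2

Answer: YES — reaches normal form x2 ∨ ¬x2 in 5 ≤ 5 steps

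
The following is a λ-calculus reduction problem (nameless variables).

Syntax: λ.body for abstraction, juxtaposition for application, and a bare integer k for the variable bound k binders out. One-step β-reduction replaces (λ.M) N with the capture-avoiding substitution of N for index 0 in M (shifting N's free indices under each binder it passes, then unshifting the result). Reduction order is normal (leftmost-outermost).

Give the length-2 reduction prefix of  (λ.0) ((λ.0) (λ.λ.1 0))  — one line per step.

  start: (λ.0) ((λ.0) (λ.λ.1 0))
  →1  (λ.0) (λ.λ.1 0)
  →2  λ.λ.1 0

Answer: after 2 steps: λ.λ.1 0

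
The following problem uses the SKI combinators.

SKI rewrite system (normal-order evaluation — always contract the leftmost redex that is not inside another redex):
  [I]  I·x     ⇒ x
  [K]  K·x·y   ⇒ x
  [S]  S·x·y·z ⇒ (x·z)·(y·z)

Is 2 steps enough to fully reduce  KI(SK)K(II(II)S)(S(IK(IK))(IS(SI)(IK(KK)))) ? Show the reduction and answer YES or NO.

Answer: NO — after 2 steps the term is K(II(II)S)(S(IK(IK))(IS(SI)(IK(KK)))), not yet normal

Working:
  start: KI(SK)K(II(II)S)(S(IK(IK))(IS(SI)(IK(KK))))
  step 1: IK(II(II)S)(S(IK(IK))(IS(SI)(IK(KK))))
  step 2: K(II(II)S)(S(IK(IK))(IS(SI)(IK(KK))))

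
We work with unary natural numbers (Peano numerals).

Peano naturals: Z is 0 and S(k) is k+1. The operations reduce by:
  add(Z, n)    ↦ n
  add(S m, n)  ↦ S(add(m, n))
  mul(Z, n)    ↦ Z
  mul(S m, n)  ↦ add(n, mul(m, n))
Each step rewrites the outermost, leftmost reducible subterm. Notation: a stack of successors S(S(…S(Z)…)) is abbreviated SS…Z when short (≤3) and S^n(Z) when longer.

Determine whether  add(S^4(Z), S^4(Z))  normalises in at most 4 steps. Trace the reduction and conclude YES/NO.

Answer: NO — after 4 steps the term is S(S(S(S(add(Z, S^4(Z)))))), not yet normal

Working:
  start: add(S^4(Z), S^4(Z))
  [1] S(add(SSSZ, S^4(Z)))
  [2] S(S(add(SSZ, S^4(Z))))
  [3] S(S(S(add(SZ, S^4(Z)))))
  [4] S(S(S(S(add(Z, S^4(Z))))))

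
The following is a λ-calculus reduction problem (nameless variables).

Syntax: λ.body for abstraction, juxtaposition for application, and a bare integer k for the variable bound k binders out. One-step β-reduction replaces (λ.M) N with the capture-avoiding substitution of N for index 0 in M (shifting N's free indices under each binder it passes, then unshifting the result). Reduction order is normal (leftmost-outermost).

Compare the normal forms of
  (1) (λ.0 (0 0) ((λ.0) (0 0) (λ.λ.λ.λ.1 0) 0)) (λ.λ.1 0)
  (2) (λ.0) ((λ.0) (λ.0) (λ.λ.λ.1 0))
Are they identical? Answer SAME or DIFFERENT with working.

Term A:
  start: (λ.0 (0 0) ((λ.0) (0 0) (λ.λ.λ.λ.1 0) 0)) (λ.λ.1 0)
  →1  (λ.λ.1 0) ((λ.λ.1 0) (λ.λ.1 0)) ((λ.0) ((λ.λ.1 0) (λ.λ.1 0)) (λ.λ.λ.λ.1 0) (λ.λ.1 0))
  →2  (λ.(λ.λ.1 0) (λ.λ.1 0) 0) ((λ.0) ((λ.λ.1 0) (λ.λ.1 0)) (λ.λ.λ.λ.1 0) (λ.λ.1 0))
  →3  (λ.λ.1 0) (λ.λ.1 0) ((λ.0) ((λ.λ.1 0) (λ.λ.1 0)) (λ.λ.λ.λ.1 0) (λ.λ.1 0))
  →4  (λ.(λ.λ.1 0) 0) ((λ.0) ((λ.λ.1 0) (λ.λ.1 0)) (λ.λ.λ.λ.1 0) (λ.λ.1 0))
  →5  (λ.λ.1 0) ((λ.0) ((λ.λ.1 0) (λ.λ.1 0)) (λ.λ.λ.λ.1 0) (λ.λ.1 0))
  →6  λ.(λ.0) ((λ.λ.1 0) (λ.λ.1 0)) (λ.λ.λ.λ.1 0) (λ.λ.1 0) 0
  →7  λ.(λ.λ.1 0) (λ.λ.1 0) (λ.λ.λ.λ.1 0) (λ.λ.1 0) 0
  →8  λ.(λ.(λ.λ.1 0) 0) (λ.λ.λ.λ.1 0) (λ.λ.1 0) 0
  →9  λ.(λ.λ.1 0) (λ.λ.λ.λ.1 0) (λ.λ.1 0) 0
  →10  λ.(λ.(λ.λ.λ.λ.1 0) 0) (λ.λ.1 0) 0
  →11  λ.(λ.λ.λ.λ.1 0) (λ.λ.1 0) 0
  →12  λ.(λ.λ.λ.1 0) 0
  →13  λ.λ.λ.1 0

Term B:
  start: (λ.0) ((λ.0) (λ.0) (λ.λ.λ.1 0))
  →1  (λ.0) (λ.0) (λ.λ.λ.1 0)
  →2  (λ.0) (λ.λ.λ.1 0)
  →3  λ.λ.λ.1 0

Answer: SAME — A ⇓ λ.λ.λ.1 0, B ⇓ λ.λ.λ.1 0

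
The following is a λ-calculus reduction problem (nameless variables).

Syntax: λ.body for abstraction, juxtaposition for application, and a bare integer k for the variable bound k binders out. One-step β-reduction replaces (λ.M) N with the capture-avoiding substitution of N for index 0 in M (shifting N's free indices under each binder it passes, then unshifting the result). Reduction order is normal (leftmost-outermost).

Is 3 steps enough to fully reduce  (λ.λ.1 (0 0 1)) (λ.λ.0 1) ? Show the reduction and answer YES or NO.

Answer: YES — reaches normal form λ.λ.0 (1 1 (λ.λ.0 1)) in 2 ≤ 3 steps

Working:
  start: (λ.λ.1 (0 0 1)) (λ.λ.0 1)
  step 1: λ.(λ.λ.0 1) (0 0 (λ.λ.0 1))
  step 2: λ.λ.0 (1 1 (λ.λ.0 1))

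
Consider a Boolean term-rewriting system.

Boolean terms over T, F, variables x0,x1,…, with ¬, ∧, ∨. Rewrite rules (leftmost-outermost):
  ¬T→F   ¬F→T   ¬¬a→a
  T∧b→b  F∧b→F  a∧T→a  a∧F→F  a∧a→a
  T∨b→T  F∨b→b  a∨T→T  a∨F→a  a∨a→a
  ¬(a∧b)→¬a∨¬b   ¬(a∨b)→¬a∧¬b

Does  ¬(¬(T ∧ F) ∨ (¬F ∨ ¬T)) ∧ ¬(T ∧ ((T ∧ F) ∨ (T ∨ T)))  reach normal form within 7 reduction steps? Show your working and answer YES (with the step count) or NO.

  start: ¬(¬(T ∧ F) ∨ (¬F ∨ ¬T)) ∧ ¬(T ∧ ((T ∧ F) ∨ (T ∨ T)))
  [1] (¬¬(T ∧ F) ∧ ¬(¬F ∨ ¬T)) ∧ ¬(T ∧ ((T ∧ F) ∨ (T ∨ T)))
  [2] ((T ∧ F) ∧ ¬(¬F ∨ ¬T)) ∧ ¬(T ∧ ((T ∧ F) ∨ (T ∨ T)))
  [3] (F ∧ ¬(¬F ∨ ¬T)) ∧ ¬(T ∧ ((T ∧ F) ∨ (T ∨ T)))
  [4] F ∧ ¬(T ∧ ((T ∧ F) ∨ (T ∨ T)))
  [5] F

Answer: YES — reaches normal form F in 5 ≤ 7 steps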